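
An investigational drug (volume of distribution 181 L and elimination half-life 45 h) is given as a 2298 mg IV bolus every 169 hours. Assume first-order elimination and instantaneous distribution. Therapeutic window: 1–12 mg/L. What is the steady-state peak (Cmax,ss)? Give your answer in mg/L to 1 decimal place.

τ/t½ = 169/45 ≈ 3.7556, so fraction remaining f = (1/2)^(169/45) ≈ 0.0740.
Accumulation ratio R = 1/(1 − f) ≈ 1/0.9260 ≈ 1.0799.
Each bolus raises the concentration by D/Vd = 2298/181 ≈ 12.696 mg/L.
Steady-state peak Cmax,ss = C₀·R ≈ 12.696 × 1.0799 ≈ 13.710 mg/L.
Peak 13.7 mg/L vs MTC 12 mg/L: exceeds toxic threshold.

13.7 mg/L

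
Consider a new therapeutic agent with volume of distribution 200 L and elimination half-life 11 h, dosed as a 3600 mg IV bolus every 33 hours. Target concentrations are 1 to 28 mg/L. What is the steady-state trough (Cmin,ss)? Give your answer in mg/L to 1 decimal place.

The dosing interval is 3 half-lives, so f = 2^(−3) = 0.125.
At steady state, R = 1/(1 − 0.125) = 8/7.
Single-dose peak C₀ = D/Vd = 3600/200 = 18 mg/L.
Steady-state peak Cmax,ss = C₀·R = 18 × 8/7 ≈ 20.571 mg/L.
Steady-state trough Cmin,ss = Cmax,ss·f ≈ 20.571 × 0.125 ≈ 2.571 mg/L.
Trough 2.6 mg/L vs MEC 1 mg/L: adequate.

2.6 mg/L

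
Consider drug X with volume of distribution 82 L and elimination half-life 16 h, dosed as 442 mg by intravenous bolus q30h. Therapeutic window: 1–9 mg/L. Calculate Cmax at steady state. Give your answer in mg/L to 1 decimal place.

τ/t½ = 30/16 ≈ 1.875, so fraction remaining f = (1/2)^(30/16) ≈ 0.2726.
At steady state, accumulation factor R = 1/(1 − e^(−kτ)) ≈ 1.3748.
Each bolus raises the concentration by D/Vd = 442/82 ≈ 5.390 mg/L.
Steady-state peak Cmax,ss = C₀·R ≈ 5.390 × 1.3748 ≈ 7.410 mg/L.
Peak 7.4 mg/L vs MTC 9 mg/L: below toxic threshold.

7.4 mg/L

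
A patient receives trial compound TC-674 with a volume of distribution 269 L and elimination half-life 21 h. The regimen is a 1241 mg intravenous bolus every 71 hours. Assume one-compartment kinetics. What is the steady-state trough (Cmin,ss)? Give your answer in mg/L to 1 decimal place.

0.5 mg/L

Over one 71-h interval, 71/21 ≈ 3.381 half-lives elapse, leaving f ≈ 0.0960 of each dose.
Single-dose peak C₀ = D/Vd = 1241/269 ≈ 4.613 mg/L.
Steady-state trough Cmin,ss = C₀·f/(1−f) ≈ 4.613 × 0.0960/0.9040 ≈ 0.490 mg/L.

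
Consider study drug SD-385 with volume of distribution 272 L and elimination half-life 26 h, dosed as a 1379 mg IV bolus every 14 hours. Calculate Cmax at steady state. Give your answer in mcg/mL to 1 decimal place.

τ/t½ = 14/26 ≈ 0.53846, so fraction remaining f = (1/2)^(14/26) ≈ 0.6885.
At steady state, accumulation factor R = 1/(1 − e^(−kτ)) ≈ 3.2103.
Single-dose peak C₀ = D/Vd = 1379/272 ≈ 5.070 mcg/mL.
Steady-state peak Cmax,ss = C₀·R ≈ 5.070 × 3.2103 ≈ 16.276 mcg/mL.

16.3 mcg/mL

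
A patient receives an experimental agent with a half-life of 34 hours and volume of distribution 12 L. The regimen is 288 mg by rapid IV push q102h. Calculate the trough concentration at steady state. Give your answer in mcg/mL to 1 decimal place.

3.4 mcg/mL

The dosing interval is 3 half-lives, so f = 2^(−3) = 0.125.
Accumulation ratio R = 1/(1 − f) = 1/0.875 = 8/7.
Single-dose peak C₀ = D/Vd = 288/12 = 24 mcg/mL.
Steady-state peak Cmax,ss = C₀·R = 24 × 8/7 ≈ 27.429 mcg/mL.
Steady-state trough Cmin,ss = Cmax,ss·f ≈ 27.429 × 0.125 ≈ 3.429 mcg/mL.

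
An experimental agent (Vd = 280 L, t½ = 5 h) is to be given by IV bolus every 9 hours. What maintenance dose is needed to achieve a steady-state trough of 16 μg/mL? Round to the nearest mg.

τ/t½ = 9/5 ≈ 1.8, so f = (1/2)^(9/5) ≈ 0.287175.
Cmin,ss = (D/Vd)·f/(1−f), so D = Cmin,ss·Vd·(1−f)/f.
D = 16 × 280 × (1−f)/f ≈ 16 × 280 × 2.48220 ≈ 11120.26 mg.

11120 mg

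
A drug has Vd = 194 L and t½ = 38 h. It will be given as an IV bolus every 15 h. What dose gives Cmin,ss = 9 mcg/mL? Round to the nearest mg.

549 mg

τ/t½ = 15/38 ≈ 0.39474, so f = (1/2)^(15/38) ≈ 0.760628.
Cmin,ss = (D/Vd)·f/(1−f), so D = Cmin,ss·Vd·(1−f)/f.
D = 9 × 194 × (1−f)/f ≈ 9 × 194 × 0.31470 ≈ 549.47 mg.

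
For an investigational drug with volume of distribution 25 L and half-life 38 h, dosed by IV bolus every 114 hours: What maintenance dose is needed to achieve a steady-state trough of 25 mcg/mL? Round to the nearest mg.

τ/t½ = 114/38 ≈ 3, so f = (1/2)^(114/38) ≈ 0.125000.
Cmin,ss = (D/Vd)·f/(1−f), so D = Cmin,ss·Vd·(1−f)/f.
D = 25 × 25 × (1−f)/f ≈ 25 × 25 × 7.00000 ≈ 4375.00 mg.

4375 mg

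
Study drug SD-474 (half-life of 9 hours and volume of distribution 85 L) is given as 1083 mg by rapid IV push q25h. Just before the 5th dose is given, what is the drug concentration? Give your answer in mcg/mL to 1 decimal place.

2.2 mcg/mL

f = (1/2)^(τ/t½) = (1/2)^(25/9) ≈ 0.1458.
C₀ = D/Vd = 1083/85 ≈ 12.741 mcg/mL.
Before the 5th dose, 4 doses have been given. Superposition: Cmin = C₀·(f + f² + … + f^4).
≈ 12.741 × (0.1458 + 0.0213 + 0.0031 + 0.0005) ≈ 12.741 × 0.1707 ≈ 2.175 mcg/mL.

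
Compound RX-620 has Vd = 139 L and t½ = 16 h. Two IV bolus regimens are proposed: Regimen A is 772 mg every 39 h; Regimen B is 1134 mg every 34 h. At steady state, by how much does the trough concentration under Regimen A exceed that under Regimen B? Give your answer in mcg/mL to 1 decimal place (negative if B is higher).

Regimen A: f = (1/2)^(39/16) ≈ 0.1846; Cmin,ss = (772/139)·f/(1−f) ≈ 1.257 mcg/mL.
Regimen B: f = (1/2)^(34/16) ≈ 0.2293; Cmin,ss = (1134/139)·f/(1−f) ≈ 2.427 mcg/mL.
Difference ≈ 1.257 − 2.427 ≈ -1.170 mcg/mL.

-1.2 mcg/mL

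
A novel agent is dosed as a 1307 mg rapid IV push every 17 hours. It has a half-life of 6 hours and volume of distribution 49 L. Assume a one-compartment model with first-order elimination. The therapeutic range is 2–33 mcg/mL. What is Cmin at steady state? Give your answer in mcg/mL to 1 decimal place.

4.4 mcg/mL

τ/t½ = 17/6 ≈ 2.8333, so fraction remaining f = (1/2)^(17/6) ≈ 0.1403.
Each bolus raises the concentration by D/Vd = 1307/49 ≈ 26.673 mcg/mL.
Steady-state trough Cmin,ss = C₀·f/(1−f) ≈ 26.673 × 0.1403/0.8597 ≈ 4.353 mcg/mL.
Trough 4.4 mcg/mL vs MEC 2 mcg/mL: adequate.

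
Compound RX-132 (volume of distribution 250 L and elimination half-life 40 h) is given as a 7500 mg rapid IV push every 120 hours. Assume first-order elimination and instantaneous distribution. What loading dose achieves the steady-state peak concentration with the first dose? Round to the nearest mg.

8571 mg

f = (1/2)^(120/40) ≈ 0.125000; accumulation ratio R = 1/(1−f) ≈ 1.14286.
Loading dose to hit Cmax,ss on first dose: D_load = D_maint·R ≈ 7500 × 1.14286 ≈ 8571.45 mg.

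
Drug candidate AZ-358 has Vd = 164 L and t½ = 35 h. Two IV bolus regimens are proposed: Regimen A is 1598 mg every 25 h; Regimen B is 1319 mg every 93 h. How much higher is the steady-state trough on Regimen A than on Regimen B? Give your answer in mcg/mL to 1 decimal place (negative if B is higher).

Regimen A: f = (1/2)^(25/35) ≈ 0.6095; Cmin,ss = (1598/164)·f/(1−f) ≈ 15.208 mcg/mL.
Regimen B: f = (1/2)^(93/35) ≈ 0.1585; Cmin,ss = (1319/164)·f/(1−f) ≈ 1.515 mcg/mL.
Difference ≈ 15.208 − 1.515 ≈ 13.693 mcg/mL.

13.7 mcg/mL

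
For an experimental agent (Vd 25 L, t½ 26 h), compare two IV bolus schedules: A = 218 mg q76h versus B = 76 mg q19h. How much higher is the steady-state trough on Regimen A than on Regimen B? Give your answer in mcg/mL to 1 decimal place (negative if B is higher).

-3.3 mcg/mL

Regimen A: f = (1/2)^(76/26) ≈ 0.1318; Cmin,ss = (218/25)·f/(1−f) ≈ 1.324 mcg/mL.
Regimen B: f = (1/2)^(19/26) ≈ 0.6026; Cmin,ss = (76/25)·f/(1−f) ≈ 4.610 mcg/mL.
Difference ≈ 1.324 − 4.610 ≈ -3.286 mcg/mL.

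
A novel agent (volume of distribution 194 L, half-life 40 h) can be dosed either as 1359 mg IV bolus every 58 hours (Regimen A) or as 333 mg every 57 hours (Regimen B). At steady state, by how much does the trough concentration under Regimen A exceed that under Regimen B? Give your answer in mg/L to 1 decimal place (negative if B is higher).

Regimen A: f = (1/2)^(58/40) ≈ 0.3660; Cmin,ss = (1359/194)·f/(1−f) ≈ 4.044 mg/L.
Regimen B: f = (1/2)^(57/40) ≈ 0.3724; Cmin,ss = (333/194)·f/(1−f) ≈ 1.019 mg/L.
Difference ≈ 4.044 − 1.019 ≈ 3.025 mg/L.

3.0 mg/L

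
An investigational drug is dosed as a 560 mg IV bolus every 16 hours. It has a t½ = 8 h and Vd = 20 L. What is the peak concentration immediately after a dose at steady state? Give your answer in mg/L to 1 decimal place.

τ = 16 h = 2 half-lives, so f = (1/2)^2 = 0.25.
Accumulation ratio R = 1/(1 − f) = 1/0.75 = 4/3.
Single-dose peak C₀ = D/Vd = 560/20 = 28 mg/L.
Steady-state peak Cmax,ss = C₀·R = 28 × 4/3 ≈ 37.333 mg/L.

37.3 mg/L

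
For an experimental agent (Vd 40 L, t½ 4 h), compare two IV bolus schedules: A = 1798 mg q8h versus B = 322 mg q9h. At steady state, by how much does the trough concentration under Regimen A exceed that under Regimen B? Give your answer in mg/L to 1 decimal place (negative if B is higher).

12.8 mg/L

Regimen A: f = (1/2)^(8/4) ≈ 0.2500; Cmin,ss = (1798/40)·f/(1−f) ≈ 14.983 mg/L.
Regimen B: f = (1/2)^(9/4) ≈ 0.2102; Cmin,ss = (322/40)·f/(1−f) ≈ 2.142 mg/L.
Difference ≈ 14.983 − 2.142 ≈ 12.841 mg/L.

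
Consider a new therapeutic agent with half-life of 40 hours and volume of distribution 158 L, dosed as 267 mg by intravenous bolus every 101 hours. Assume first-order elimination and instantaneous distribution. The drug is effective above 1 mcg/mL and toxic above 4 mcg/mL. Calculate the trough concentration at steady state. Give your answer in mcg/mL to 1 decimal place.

0.4 mcg/mL

τ/t½ = 101/40 ≈ 2.525, so fraction remaining f = (1/2)^(101/40) ≈ 0.1737.
Accumulation ratio R = 1/(1 − f) ≈ 1/0.8263 ≈ 1.2102.
Each bolus raises the concentration by D/Vd = 267/158 ≈ 1.690 mcg/mL.
Steady-state peak Cmax,ss = C₀·R ≈ 1.690 × 1.2102 ≈ 2.045 mcg/mL.
Steady-state trough Cmin,ss = Cmax,ss·f ≈ 2.045 × 0.1737 ≈ 0.355 mcg/mL.
Trough 0.4 mcg/mL vs MEC 1 mcg/mL: subtherapeutic.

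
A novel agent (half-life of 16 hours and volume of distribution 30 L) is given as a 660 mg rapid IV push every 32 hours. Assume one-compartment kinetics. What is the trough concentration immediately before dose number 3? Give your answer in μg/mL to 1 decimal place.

6.9 μg/mL

f = (1/2)^(τ/t½) = (1/2)^(32/16) ≈ 0.2500.
C₀ = D/Vd = 660/30 ≈ 22.000 μg/mL.
Before the 3rd dose, 2 doses have been given. Superposition: Cmin = C₀·(f + f²).
≈ 22.000 × (0.2500 + 0.0625) ≈ 22.000 × 0.3125 ≈ 6.875 μg/mL.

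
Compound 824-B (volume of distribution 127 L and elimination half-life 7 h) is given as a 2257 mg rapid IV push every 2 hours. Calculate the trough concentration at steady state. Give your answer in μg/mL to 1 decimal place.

Over one 2-h interval, 2/7 ≈ 0.28571 half-lives elapse, leaving f ≈ 0.8203 of each dose.
Each bolus raises the concentration by D/Vd = 2257/127 ≈ 17.772 μg/mL.
Steady-state trough Cmin,ss = C₀·f/(1−f) ≈ 17.772 × 0.8203/0.1797 ≈ 81.126 μg/mL.

81.1 μg/mL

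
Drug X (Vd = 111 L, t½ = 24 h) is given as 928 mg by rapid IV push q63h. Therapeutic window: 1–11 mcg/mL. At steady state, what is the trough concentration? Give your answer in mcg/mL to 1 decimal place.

k = ln2/t½ = ln2/24 ≈ 0.028881 h⁻¹; fraction remaining f = e^(−kτ) = e^(−0.028881×63) ≈ 0.1621.
At steady state, accumulation factor R = 1/(1 − e^(−kτ)) ≈ 1.1935.
Single-dose peak C₀ = D/Vd = 928/111 ≈ 8.360 mcg/mL.
Cmax,ss = C₀/(1 − f) ≈ 8.360/0.8379 ≈ 9.977 mcg/mL.
One interval later, Cmin,ss = Cmax,ss·e^(−kτ) ≈ 9.977 × 0.1621 ≈ 1.617 mcg/mL.
Trough 1.6 mcg/mL vs MEC 1 mcg/mL: adequate.

1.6 mcg/mL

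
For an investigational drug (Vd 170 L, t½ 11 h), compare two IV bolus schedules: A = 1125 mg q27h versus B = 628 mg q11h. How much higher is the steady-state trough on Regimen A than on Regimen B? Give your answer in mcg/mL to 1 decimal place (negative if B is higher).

-2.2 mcg/mL

Regimen A: f = (1/2)^(27/11) ≈ 0.1824; Cmin,ss = (1125/170)·f/(1−f) ≈ 1.476 mcg/mL.
Regimen B: f = (1/2)^(11/11) ≈ 0.5000; Cmin,ss = (628/170)·f/(1−f) ≈ 3.694 mcg/mL.
Difference ≈ 1.476 − 3.694 ≈ -2.218 mcg/mL.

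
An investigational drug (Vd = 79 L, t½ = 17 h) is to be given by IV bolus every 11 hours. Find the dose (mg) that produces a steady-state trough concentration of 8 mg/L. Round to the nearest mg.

358 mg

τ/t½ = 11/17 ≈ 0.64706, so f = (1/2)^(11/17) ≈ 0.638581.
Cmin,ss = (D/Vd)·f/(1−f), so D = Cmin,ss·Vd·(1−f)/f.
D = 8 × 79 × (1−f)/f ≈ 8 × 79 × 0.56597 ≈ 357.69 mg.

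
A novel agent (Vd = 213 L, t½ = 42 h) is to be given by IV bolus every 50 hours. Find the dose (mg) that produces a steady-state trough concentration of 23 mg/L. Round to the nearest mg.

6282 mg

τ/t½ = 50/42 ≈ 1.1905, so f = (1/2)^(50/42) ≈ 0.438158.
Cmin,ss = (D/Vd)·f/(1−f), so D = Cmin,ss·Vd·(1−f)/f.
D = 23 × 213 × (1−f)/f ≈ 23 × 213 × 1.28228 ≈ 6281.89 mg.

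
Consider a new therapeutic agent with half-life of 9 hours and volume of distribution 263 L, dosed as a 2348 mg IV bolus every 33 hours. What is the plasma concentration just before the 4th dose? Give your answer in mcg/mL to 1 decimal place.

0.8 mcg/mL

f = (1/2)^(τ/t½) = (1/2)^(33/9) ≈ 0.0787.
C₀ = D/Vd = 2348/263 ≈ 8.928 mcg/mL.
Before the 4th dose, 3 doses have been given. Superposition: Cmin = C₀·(f + f² + … + f^3).
≈ 8.928 × (0.0787 + 0.0062 + 0.0005) ≈ 8.928 × 0.0854 ≈ 0.762 mcg/mL.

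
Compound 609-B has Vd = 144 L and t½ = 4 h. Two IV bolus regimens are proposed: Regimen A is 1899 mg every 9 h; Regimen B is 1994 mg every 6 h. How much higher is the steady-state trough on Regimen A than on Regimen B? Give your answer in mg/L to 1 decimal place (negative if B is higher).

-4.1 mg/L

Regimen A: f = (1/2)^(9/4) ≈ 0.2102; Cmin,ss = (1899/144)·f/(1−f) ≈ 3.510 mg/L.
Regimen B: f = (1/2)^(6/4) ≈ 0.3536; Cmin,ss = (1994/144)·f/(1−f) ≈ 7.575 mg/L.
Difference ≈ 3.510 − 7.575 ≈ -4.065 mg/L.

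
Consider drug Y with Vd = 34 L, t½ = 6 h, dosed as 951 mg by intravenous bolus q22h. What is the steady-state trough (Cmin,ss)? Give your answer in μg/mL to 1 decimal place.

τ/t½ = 22/6 ≈ 3.6667, so fraction remaining f = (1/2)^(22/6) ≈ 0.0787.
Single-dose peak C₀ = D/Vd = 951/34 ≈ 27.971 μg/mL.
Steady-state trough Cmin,ss = C₀·f/(1−f) ≈ 27.971 × 0.0787/0.9213 ≈ 2.389 μg/mL.

2.4 μg/mL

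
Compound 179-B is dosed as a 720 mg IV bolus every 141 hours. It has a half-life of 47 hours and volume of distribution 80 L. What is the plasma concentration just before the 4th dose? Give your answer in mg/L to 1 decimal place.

f = (1/2)^(τ/t½) = (1/2)^(141/47) ≈ 0.1250.
C₀ = D/Vd = 720/80 ≈ 9.000 mg/L.
Before the 4th dose, 3 doses have been given. Superposition: Cmin = C₀·(f + f² + … + f^3).
≈ 9.000 × (0.1250 + 0.0156 + 0.0020) ≈ 9.000 × 0.1426 ≈ 1.283 mg/L.

1.3 mg/L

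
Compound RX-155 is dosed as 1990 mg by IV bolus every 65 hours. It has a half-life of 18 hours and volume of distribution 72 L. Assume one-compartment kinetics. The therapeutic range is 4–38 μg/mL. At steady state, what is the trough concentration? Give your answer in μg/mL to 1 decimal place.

2.5 μg/mL

τ/t½ = 65/18 ≈ 3.6111, so fraction remaining f = (1/2)^(65/18) ≈ 0.0818.
Accumulation ratio R = 1/(1 − f) ≈ 1/0.9182 ≈ 1.0891.
Single-dose peak C₀ = D/Vd = 1990/72 ≈ 27.639 μg/mL.
Steady-state peak Cmax,ss = C₀·R ≈ 27.639 × 1.0891 ≈ 30.102 μg/mL.
Steady-state trough Cmin,ss = Cmax,ss·f ≈ 30.102 × 0.0818 ≈ 2.462 μg/mL.
Trough 2.5 μg/mL vs MEC 4 μg/mL: subtherapeutic.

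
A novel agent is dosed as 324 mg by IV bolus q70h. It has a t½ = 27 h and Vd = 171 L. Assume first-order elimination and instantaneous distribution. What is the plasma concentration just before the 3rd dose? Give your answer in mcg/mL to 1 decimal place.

0.4 mcg/mL

f = (1/2)^(τ/t½) = (1/2)^(70/27) ≈ 0.1658.
C₀ = D/Vd = 324/171 ≈ 1.895 mcg/mL.
Before the 3rd dose, 2 doses have been given. Superposition: Cmin = C₀·(f + f²).
≈ 1.895 × (0.1658 + 0.0275) ≈ 1.895 × 0.1933 ≈ 0.366 mcg/mL.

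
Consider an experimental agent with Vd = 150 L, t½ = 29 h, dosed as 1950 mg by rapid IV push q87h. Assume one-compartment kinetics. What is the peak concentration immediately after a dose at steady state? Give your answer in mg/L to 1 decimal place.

τ = 87 h = 3 half-lives, so f = (1/2)^3 = 0.125.
At steady state, R = 1/(1 − 0.125) = 8/7.
Single-dose peak C₀ = D/Vd = 1950/150 = 13 mg/L.
Steady-state peak Cmax,ss = C₀·R = 13 × 8/7 ≈ 14.857 mg/L.

14.9 mg/L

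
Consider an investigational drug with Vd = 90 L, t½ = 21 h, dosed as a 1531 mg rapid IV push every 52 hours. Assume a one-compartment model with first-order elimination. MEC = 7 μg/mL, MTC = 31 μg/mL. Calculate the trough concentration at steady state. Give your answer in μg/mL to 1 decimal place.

k = ln2/t½ = ln2/21 ≈ 0.033007 h⁻¹; fraction remaining f = e^(−kτ) = e^(−0.033007×52) ≈ 0.1797.
At steady state, accumulation factor R = 1/(1 − e^(−kτ)) ≈ 1.2191.
Each bolus raises the concentration by D/Vd = 1531/90 ≈ 17.011 μg/mL.
Steady-state peak Cmax,ss = C₀·R ≈ 17.011 × 1.2191 ≈ 20.738 μg/mL.
Steady-state trough Cmin,ss = Cmax,ss·f ≈ 20.738 × 0.1797 ≈ 3.727 μg/mL.
Trough 3.7 μg/mL vs MEC 7 μg/mL: subtherapeutic.

3.7 μg/mL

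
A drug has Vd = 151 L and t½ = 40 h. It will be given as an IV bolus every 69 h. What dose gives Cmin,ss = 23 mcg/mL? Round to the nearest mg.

8008 mg

τ/t½ = 69/40 ≈ 1.725, so f = (1/2)^(69/40) ≈ 0.302499.
Cmin,ss = (D/Vd)·f/(1−f), so D = Cmin,ss·Vd·(1−f)/f.
D = 23 × 151 × (1−f)/f ≈ 23 × 151 × 2.30580 ≈ 8008.04 mg.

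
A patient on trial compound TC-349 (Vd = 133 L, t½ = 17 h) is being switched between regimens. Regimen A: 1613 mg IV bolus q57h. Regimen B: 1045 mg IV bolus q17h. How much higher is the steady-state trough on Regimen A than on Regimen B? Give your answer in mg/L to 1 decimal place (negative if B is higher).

Regimen A: f = (1/2)^(57/17) ≈ 0.0979; Cmin,ss = (1613/133)·f/(1−f) ≈ 1.316 mg/L.
Regimen B: f = (1/2)^(17/17) ≈ 0.5000; Cmin,ss = (1045/133)·f/(1−f) ≈ 7.857 mg/L.
Difference ≈ 1.316 − 7.857 ≈ -6.541 mg/L.

-6.5 mg/L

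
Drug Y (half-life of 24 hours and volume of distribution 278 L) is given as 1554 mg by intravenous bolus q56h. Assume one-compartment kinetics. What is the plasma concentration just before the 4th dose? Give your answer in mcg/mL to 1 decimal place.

f = (1/2)^(τ/t½) = (1/2)^(56/24) ≈ 0.1984.
C₀ = D/Vd = 1554/278 ≈ 5.590 mcg/mL.
Before the 4th dose, 3 doses have been given. Superposition: Cmin = C₀·(f + f² + … + f^3).
≈ 5.590 × (0.1984 + 0.0394 + 0.0078) ≈ 5.590 × 0.2456 ≈ 1.373 mcg/mL.

1.4 mcg/mL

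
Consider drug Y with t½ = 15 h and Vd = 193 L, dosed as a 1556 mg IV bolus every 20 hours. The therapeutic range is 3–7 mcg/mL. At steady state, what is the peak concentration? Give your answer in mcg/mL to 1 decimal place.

13.4 mcg/mL

τ/t½ = 20/15 ≈ 1.3333, so fraction remaining f = (1/2)^(20/15) ≈ 0.3969.
At steady state, accumulation factor R = 1/(1 − e^(−kτ)) ≈ 1.6581.
Single-dose peak C₀ = D/Vd = 1556/193 ≈ 8.062 mcg/mL.
Steady-state peak Cmax,ss = C₀·R ≈ 8.062 × 1.6581 ≈ 13.368 mcg/mL.
Peak 13.4 mcg/mL vs MTC 7 mcg/mL: exceeds toxic threshold.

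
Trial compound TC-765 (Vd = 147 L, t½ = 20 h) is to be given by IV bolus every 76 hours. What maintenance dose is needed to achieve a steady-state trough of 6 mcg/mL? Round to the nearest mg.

τ/t½ = 76/20 ≈ 3.8, so f = (1/2)^(76/20) ≈ 0.071794.
Cmin,ss = (D/Vd)·f/(1−f), so D = Cmin,ss·Vd·(1−f)/f.
D = 6 × 147 × (1−f)/f ≈ 6 × 147 × 12.92874 ≈ 11403.15 mg.

11403 mg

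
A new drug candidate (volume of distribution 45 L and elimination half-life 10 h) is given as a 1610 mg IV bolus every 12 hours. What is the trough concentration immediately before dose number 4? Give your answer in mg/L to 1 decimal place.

f = (1/2)^(τ/t½) = (1/2)^(12/10) ≈ 0.4353.
C₀ = D/Vd = 1610/45 ≈ 35.778 mg/L.
Before the 4th dose, 3 doses have been given. Superposition: Cmin = C₀·(f + f² + … + f^3).
≈ 35.778 × (0.4353 + 0.1895 + 0.0825) ≈ 35.778 × 0.7073 ≈ 25.306 mg/L.

25.3 mg/L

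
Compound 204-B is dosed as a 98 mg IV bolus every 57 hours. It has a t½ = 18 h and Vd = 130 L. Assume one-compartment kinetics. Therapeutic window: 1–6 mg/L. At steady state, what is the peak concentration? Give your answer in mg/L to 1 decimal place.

k = ln2/t½ = ln2/18 ≈ 0.038508 h⁻¹; fraction remaining f = e^(−kτ) = e^(−0.038508×57) ≈ 0.1114.
Accumulation ratio R = 1/(1 − f) ≈ 1/0.8886 ≈ 1.1254.
Each bolus raises the concentration by D/Vd = 98/130 ≈ 0.754 mg/L.
Cmax,ss = C₀/(1 − f) ≈ 0.754/0.8886 ≈ 0.849 mg/L.
Peak 0.8 mg/L vs MTC 6 mg/L: below toxic threshold.

0.8 mg/L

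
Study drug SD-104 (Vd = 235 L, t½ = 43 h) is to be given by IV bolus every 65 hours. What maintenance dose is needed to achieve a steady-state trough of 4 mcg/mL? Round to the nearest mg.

τ/t½ = 65/43 ≈ 1.5116, so f = (1/2)^(65/43) ≈ 0.350715.
Cmin,ss = (D/Vd)·f/(1−f), so D = Cmin,ss·Vd·(1−f)/f.
D = 4 × 235 × (1−f)/f ≈ 4 × 235 × 1.85132 ≈ 1740.24 mg.

1740 mg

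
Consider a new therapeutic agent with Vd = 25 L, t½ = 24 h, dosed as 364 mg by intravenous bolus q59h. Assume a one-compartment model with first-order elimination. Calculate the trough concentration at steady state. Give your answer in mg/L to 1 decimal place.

τ/t½ = 59/24 ≈ 2.4583, so fraction remaining f = (1/2)^(59/24) ≈ 0.1820.
Accumulation ratio R = 1/(1 − f) ≈ 1/0.8180 ≈ 1.2225.
Each bolus raises the concentration by D/Vd = 364/25 ≈ 14.560 mg/L.
Cmax,ss = C₀/(1 − f) ≈ 14.560/0.8180 ≈ 17.800 mg/L.
Steady-state trough Cmin,ss = Cmax,ss·f ≈ 17.800 × 0.1820 ≈ 3.240 mg/L.

3.2 mg/L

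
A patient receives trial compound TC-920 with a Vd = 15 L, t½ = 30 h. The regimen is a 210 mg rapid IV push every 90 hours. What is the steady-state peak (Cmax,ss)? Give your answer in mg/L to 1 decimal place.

16.0 mg/L

τ = 90 h = 3 half-lives, so f = (1/2)^3 = 0.125.
Accumulation ratio R = 1/(1 − f) = 1/0.875 = 8/7.
Single-dose peak C₀ = D/Vd = 210/15 = 14 mg/L.
Steady-state peak Cmax,ss = C₀·R = 14 × 8/7 ≈ 16.000 mg/L.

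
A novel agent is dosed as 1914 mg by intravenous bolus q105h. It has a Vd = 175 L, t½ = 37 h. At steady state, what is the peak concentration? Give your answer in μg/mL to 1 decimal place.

12.7 μg/mL

Over one 105-h interval, 105/37 ≈ 2.8378 half-lives elapse, leaving f ≈ 0.1399 of each dose.
At steady state, accumulation factor R = 1/(1 − e^(−kτ)) ≈ 1.1627.
Each bolus raises the concentration by D/Vd = 1914/175 ≈ 10.937 μg/mL.
Cmax,ss = C₀/(1 − f) ≈ 10.937/0.8601 ≈ 12.716 μg/mL.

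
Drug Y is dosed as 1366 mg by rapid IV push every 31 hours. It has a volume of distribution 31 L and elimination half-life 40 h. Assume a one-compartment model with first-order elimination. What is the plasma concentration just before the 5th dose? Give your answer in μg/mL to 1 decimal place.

f = (1/2)^(τ/t½) = (1/2)^(31/40) ≈ 0.5844.
C₀ = D/Vd = 1366/31 ≈ 44.065 μg/mL.
Before the 5th dose, 4 doses have been given. Superposition: Cmin = C₀·(f + f² + … + f^4).
≈ 44.065 × (0.5844 + 0.3415 + 0.1996 + 0.1166) ≈ 44.065 × 1.2421 ≈ 54.733 μg/mL.

54.7 μg/mL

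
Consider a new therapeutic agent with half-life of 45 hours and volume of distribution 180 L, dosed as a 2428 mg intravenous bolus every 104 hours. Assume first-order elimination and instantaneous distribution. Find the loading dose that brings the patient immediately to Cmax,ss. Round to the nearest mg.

3041 mg

f = (1/2)^(104/45) ≈ 0.201505; accumulation ratio R = 1/(1−f) ≈ 1.25236.
Loading dose to hit Cmax,ss on first dose: D_load = D_maint·R ≈ 2428 × 1.25236 ≈ 3040.73 mg.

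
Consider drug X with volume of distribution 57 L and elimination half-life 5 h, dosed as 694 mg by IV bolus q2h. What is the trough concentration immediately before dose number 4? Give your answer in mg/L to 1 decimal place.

f = (1/2)^(τ/t½) = (1/2)^(2/5) ≈ 0.7579.
C₀ = D/Vd = 694/57 ≈ 12.175 mg/L.
Before the 4th dose, 3 doses have been given. Superposition: Cmin = C₀·(f + f² + … + f^3).
≈ 12.175 × (0.7579 + 0.5744 + 0.4353) ≈ 12.175 × 1.7676 ≈ 21.521 mg/L.

21.5 mg/L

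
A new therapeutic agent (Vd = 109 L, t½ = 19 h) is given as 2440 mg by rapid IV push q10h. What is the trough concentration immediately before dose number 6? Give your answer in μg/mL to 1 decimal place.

f = (1/2)^(τ/t½) = (1/2)^(10/19) ≈ 0.6943.
C₀ = D/Vd = 2440/109 ≈ 22.385 μg/mL.
Before the 6th dose, 5 doses have been given. Superposition: Cmin = C₀·(f + f² + … + f^5).
≈ 22.385 × (0.6943 + 0.4821 + 0.3347 + 0.2324 + 0.1613) ≈ 22.385 × 1.9048 ≈ 42.639 μg/mL.

42.6 μg/mL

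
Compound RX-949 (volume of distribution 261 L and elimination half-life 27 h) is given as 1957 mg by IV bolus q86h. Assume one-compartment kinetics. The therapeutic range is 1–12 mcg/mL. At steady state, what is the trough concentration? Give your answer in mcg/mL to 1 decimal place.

Over one 86-h interval, 86/27 ≈ 3.1852 half-lives elapse, leaving f ≈ 0.1099 of each dose.
At steady state, accumulation factor R = 1/(1 − e^(−kτ)) ≈ 1.1235.
Each bolus raises the concentration by D/Vd = 1957/261 ≈ 7.498 mcg/mL.
Steady-state peak Cmax,ss = C₀·R ≈ 7.498 × 1.1235 ≈ 8.424 mcg/mL.
Steady-state trough Cmin,ss = Cmax,ss·f ≈ 8.424 × 0.1099 ≈ 0.926 mcg/mL.
Trough 0.9 mcg/mL vs MEC 1 mcg/mL: subtherapeutic.

0.9 mcg/mL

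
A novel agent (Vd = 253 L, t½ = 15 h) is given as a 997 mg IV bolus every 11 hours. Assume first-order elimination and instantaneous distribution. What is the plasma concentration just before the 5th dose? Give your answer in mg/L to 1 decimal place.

f = (1/2)^(τ/t½) = (1/2)^(11/15) ≈ 0.6015.
C₀ = D/Vd = 997/253 ≈ 3.941 mg/L.
Before the 5th dose, 4 doses have been given. Superposition: Cmin = C₀·(f + f² + … + f^4).
≈ 3.941 × (0.6015 + 0.3618 + 0.2176 + 0.1309) ≈ 3.941 × 1.3118 ≈ 5.170 mg/L.

5.2 mg/L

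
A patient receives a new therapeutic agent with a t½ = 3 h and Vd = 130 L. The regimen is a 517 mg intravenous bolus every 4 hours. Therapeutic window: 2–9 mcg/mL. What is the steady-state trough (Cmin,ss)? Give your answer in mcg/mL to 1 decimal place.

2.6 mcg/mL

Over one 4-h interval, 4/3 ≈ 1.3333 half-lives elapse, leaving f ≈ 0.3969 of each dose.
Single-dose peak C₀ = D/Vd = 517/130 ≈ 3.977 mcg/mL.
Steady-state trough Cmin,ss = C₀·f/(1−f) ≈ 3.977 × 0.3969/0.6031 ≈ 2.617 mcg/mL.
Trough 2.6 mcg/mL vs MEC 2 mcg/mL: adequate.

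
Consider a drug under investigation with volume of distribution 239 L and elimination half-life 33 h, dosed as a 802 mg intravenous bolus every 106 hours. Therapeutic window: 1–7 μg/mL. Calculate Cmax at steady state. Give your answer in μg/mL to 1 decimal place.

3.8 μg/mL

Over one 106-h interval, 106/33 ≈ 3.2121 half-lives elapse, leaving f ≈ 0.1079 of each dose.
At steady state, accumulation factor R = 1/(1 − e^(−kτ)) ≈ 1.1210.
Each bolus raises the concentration by D/Vd = 802/239 ≈ 3.356 μg/mL.
Steady-state peak Cmax,ss = C₀·R ≈ 3.356 × 1.1210 ≈ 3.762 μg/mL.
Peak 3.8 μg/mL vs MTC 7 μg/mL: below toxic threshold.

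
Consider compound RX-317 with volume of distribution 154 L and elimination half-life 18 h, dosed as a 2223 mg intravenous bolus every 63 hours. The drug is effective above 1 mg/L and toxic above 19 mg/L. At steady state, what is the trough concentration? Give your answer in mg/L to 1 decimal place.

Over one 63-h interval, 63/18 ≈ 3.5 half-lives elapse, leaving f ≈ 0.0884 of each dose.
At steady state, accumulation factor R = 1/(1 − e^(−kτ)) ≈ 1.0970.
Single-dose peak C₀ = D/Vd = 2223/154 ≈ 14.435 mg/L.
Steady-state peak Cmax,ss = C₀·R ≈ 14.435 × 1.0970 ≈ 15.835 mg/L.
Steady-state trough Cmin,ss = Cmax,ss·f ≈ 15.835 × 0.0884 ≈ 1.400 mg/L.
Trough 1.4 mg/L vs MEC 1 mg/L: adequate.

1.4 mg/L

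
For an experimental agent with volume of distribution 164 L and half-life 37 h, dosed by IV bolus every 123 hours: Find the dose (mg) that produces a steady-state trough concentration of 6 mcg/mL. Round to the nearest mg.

τ/t½ = 123/37 ≈ 3.3243, so f = (1/2)^(123/37) ≈ 0.099834.
Cmin,ss = (D/Vd)·f/(1−f), so D = Cmin,ss·Vd·(1−f)/f.
D = 6 × 164 × (1−f)/f ≈ 6 × 164 × 9.01663 ≈ 8872.36 mg.

8872 mg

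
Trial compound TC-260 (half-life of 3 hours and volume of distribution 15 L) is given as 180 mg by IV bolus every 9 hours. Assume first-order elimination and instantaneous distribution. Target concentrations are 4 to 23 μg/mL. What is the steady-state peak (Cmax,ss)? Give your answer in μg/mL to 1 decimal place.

The dosing interval is 3 half-lives, so f = 2^(−3) = 0.125.
Accumulation ratio R = 1/(1 − f) = 1/0.875 = 8/7.
Single-dose peak C₀ = D/Vd = 180/15 = 12 μg/mL.
Steady-state peak Cmax,ss = C₀·R = 12 × 8/7 ≈ 13.714 μg/mL.
Peak 13.7 μg/mL vs MTC 23 μg/mL: below toxic threshold.

13.7 μg/mL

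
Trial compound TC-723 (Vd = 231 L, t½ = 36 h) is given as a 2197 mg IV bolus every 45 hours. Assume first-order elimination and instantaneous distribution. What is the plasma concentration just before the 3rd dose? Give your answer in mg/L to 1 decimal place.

5.7 mg/L

f = (1/2)^(τ/t½) = (1/2)^(45/36) ≈ 0.4204.
C₀ = D/Vd = 2197/231 ≈ 9.511 mg/L.
Before the 3rd dose, 2 doses have been given. Superposition: Cmin = C₀·(f + f²).
≈ 9.511 × (0.4204 + 0.1767) ≈ 9.511 × 0.5971 ≈ 5.679 mg/L.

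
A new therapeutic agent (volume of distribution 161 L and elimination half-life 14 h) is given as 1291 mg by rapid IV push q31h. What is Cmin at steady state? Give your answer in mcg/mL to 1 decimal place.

2.2 mcg/mL

τ/t½ = 31/14 ≈ 2.2143, so fraction remaining f = (1/2)^(31/14) ≈ 0.2155.
At steady state, accumulation factor R = 1/(1 − e^(−kτ)) ≈ 1.2747.
Single-dose peak C₀ = D/Vd = 1291/161 ≈ 8.019 mcg/mL.
Cmax,ss = C₀/(1 − f) ≈ 8.019/0.7845 ≈ 10.222 mcg/mL.
Steady-state trough Cmin,ss = Cmax,ss·f ≈ 10.222 × 0.2155 ≈ 2.203 mcg/mL.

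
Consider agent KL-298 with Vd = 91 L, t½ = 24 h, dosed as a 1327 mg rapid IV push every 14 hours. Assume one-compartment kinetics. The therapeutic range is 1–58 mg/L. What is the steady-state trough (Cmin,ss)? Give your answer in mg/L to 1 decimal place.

k = ln2/t½ = ln2/24 ≈ 0.028881 h⁻¹; fraction remaining f = e^(−kτ) = e^(−0.028881×14) ≈ 0.6674.
At steady state, accumulation factor R = 1/(1 − e^(−kτ)) ≈ 3.0066.
Each bolus raises the concentration by D/Vd = 1327/91 ≈ 14.582 mg/L.
Steady-state peak Cmax,ss = C₀·R ≈ 14.582 × 3.0066 ≈ 43.842 mg/L.
Steady-state trough Cmin,ss = Cmax,ss·f ≈ 43.842 × 0.6674 ≈ 29.260 mg/L.
Trough 29.3 mg/L vs MEC 1 mg/L: adequate.

29.3 mg/L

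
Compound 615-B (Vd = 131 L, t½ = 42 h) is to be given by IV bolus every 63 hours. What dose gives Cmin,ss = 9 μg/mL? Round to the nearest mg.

τ/t½ = 63/42 ≈ 1.5, so f = (1/2)^(63/42) ≈ 0.353553.
Cmin,ss = (D/Vd)·f/(1−f), so D = Cmin,ss·Vd·(1−f)/f.
D = 9 × 131 × (1−f)/f ≈ 9 × 131 × 1.82843 ≈ 2155.72 mg.

2156 mg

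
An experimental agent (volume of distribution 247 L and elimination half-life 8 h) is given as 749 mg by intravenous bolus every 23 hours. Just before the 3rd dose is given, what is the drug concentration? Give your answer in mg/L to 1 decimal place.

f = (1/2)^(τ/t½) = (1/2)^(23/8) ≈ 0.1363.
C₀ = D/Vd = 749/247 ≈ 3.032 mg/L.
Before the 3rd dose, 2 doses have been given. Superposition: Cmin = C₀·(f + f²).
≈ 3.032 × (0.1363 + 0.0186) ≈ 3.032 × 0.1549 ≈ 0.470 mg/L.

0.5 mg/L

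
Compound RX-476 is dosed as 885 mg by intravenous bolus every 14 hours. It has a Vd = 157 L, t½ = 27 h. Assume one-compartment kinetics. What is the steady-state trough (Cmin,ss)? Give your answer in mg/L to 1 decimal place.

13.0 mg/L

Over one 14-h interval, 14/27 ≈ 0.51852 half-lives elapse, leaving f ≈ 0.6981 of each dose.
At steady state, accumulation factor R = 1/(1 − e^(−kτ)) ≈ 3.3124.
Single-dose peak C₀ = D/Vd = 885/157 ≈ 5.637 mg/L.
Steady-state peak Cmax,ss = C₀·R ≈ 5.637 × 3.3124 ≈ 18.672 mg/L.
One interval later, Cmin,ss = Cmax,ss·e^(−kτ) ≈ 18.672 × 0.6981 ≈ 13.035 mg/L.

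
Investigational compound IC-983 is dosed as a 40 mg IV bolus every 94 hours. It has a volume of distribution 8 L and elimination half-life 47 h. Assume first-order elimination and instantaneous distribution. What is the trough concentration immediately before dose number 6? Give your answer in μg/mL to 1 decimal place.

f = (1/2)^(τ/t½) = (1/2)^(94/47) ≈ 0.2500.
C₀ = D/Vd = 40/8 ≈ 5.000 μg/mL.
Before the 6th dose, 5 doses have been given. Superposition: Cmin = C₀·(f + f² + … + f^5).
≈ 5.000 × (0.2500 + 0.0625 + 0.0156 + 0.0039 + 0.0010) ≈ 5.000 × 0.3330 ≈ 1.665 μg/mL.

1.7 μg/mL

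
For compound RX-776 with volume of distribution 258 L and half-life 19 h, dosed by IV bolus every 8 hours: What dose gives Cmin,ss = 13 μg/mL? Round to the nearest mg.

1137 mg

τ/t½ = 8/19 ≈ 0.42105, so f = (1/2)^(8/19) ≈ 0.746879.
Cmin,ss = (D/Vd)·f/(1−f), so D = Cmin,ss·Vd·(1−f)/f.
D = 13 × 258 × (1−f)/f ≈ 13 × 258 × 0.33890 ≈ 1136.67 mg.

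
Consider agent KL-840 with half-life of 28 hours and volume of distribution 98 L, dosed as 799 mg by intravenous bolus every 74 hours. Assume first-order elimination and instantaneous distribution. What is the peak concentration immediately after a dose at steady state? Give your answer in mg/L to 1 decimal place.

9.7 mg/L

Over one 74-h interval, 74/28 ≈ 2.6429 half-lives elapse, leaving f ≈ 0.1601 of each dose.
Accumulation ratio R = 1/(1 − f) ≈ 1/0.8399 ≈ 1.1906.
Each bolus raises the concentration by D/Vd = 799/98 ≈ 8.153 mg/L.
Cmax,ss = C₀/(1 − f) ≈ 8.153/0.8399 ≈ 9.707 mg/L.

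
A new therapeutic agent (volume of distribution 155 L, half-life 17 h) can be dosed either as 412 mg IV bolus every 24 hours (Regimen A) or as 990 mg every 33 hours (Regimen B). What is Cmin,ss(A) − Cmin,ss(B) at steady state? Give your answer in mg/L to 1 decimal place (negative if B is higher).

Regimen A: f = (1/2)^(24/17) ≈ 0.3759; Cmin,ss = (412/155)·f/(1−f) ≈ 1.601 mg/L.
Regimen B: f = (1/2)^(33/17) ≈ 0.2604; Cmin,ss = (990/155)·f/(1−f) ≈ 2.249 mg/L.
Difference ≈ 1.601 − 2.249 ≈ -0.648 mg/L.

-0.6 mg/L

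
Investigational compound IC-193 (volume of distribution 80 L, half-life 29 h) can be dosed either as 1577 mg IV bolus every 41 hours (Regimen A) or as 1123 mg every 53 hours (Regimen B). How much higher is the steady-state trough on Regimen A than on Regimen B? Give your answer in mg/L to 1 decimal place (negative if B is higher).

6.3 mg/L

Regimen A: f = (1/2)^(41/29) ≈ 0.3753; Cmin,ss = (1577/80)·f/(1−f) ≈ 11.843 mg/L.
Regimen B: f = (1/2)^(53/29) ≈ 0.2817; Cmin,ss = (1123/80)·f/(1−f) ≈ 5.505 mg/L.
Difference ≈ 11.843 − 5.505 ≈ 6.338 mg/L.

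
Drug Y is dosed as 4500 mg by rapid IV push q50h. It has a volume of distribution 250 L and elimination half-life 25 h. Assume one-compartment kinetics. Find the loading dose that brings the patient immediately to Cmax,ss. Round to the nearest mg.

f = (1/2)^(50/25) ≈ 0.250000; accumulation ratio R = 1/(1−f) ≈ 1.33333.
Loading dose to hit Cmax,ss on first dose: D_load = D_maint·R ≈ 4500 × 1.33333 ≈ 5999.98 mg.

6000 mg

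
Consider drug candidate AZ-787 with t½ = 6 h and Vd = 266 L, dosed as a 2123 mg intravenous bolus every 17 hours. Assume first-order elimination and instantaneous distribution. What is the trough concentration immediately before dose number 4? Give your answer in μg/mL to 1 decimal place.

1.3 μg/mL

f = (1/2)^(τ/t½) = (1/2)^(17/6) ≈ 0.1403.
C₀ = D/Vd = 2123/266 ≈ 7.981 μg/mL.
Before the 4th dose, 3 doses have been given. Superposition: Cmin = C₀·(f + f² + … + f^3).
≈ 7.981 × (0.1403 + 0.0197 + 0.0028) ≈ 7.981 × 0.1628 ≈ 1.299 μg/mL.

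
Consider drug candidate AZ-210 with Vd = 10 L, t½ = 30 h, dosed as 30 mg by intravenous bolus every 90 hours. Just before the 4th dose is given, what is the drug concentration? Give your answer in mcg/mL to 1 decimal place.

f = (1/2)^(τ/t½) = (1/2)^(90/30) ≈ 0.1250.
C₀ = D/Vd = 30/10 ≈ 3.000 mcg/mL.
Before the 4th dose, 3 doses have been given. Superposition: Cmin = C₀·(f + f² + … + f^3).
≈ 3.000 × (0.1250 + 0.0156 + 0.0020) ≈ 3.000 × 0.1426 ≈ 0.428 mcg/mL.

0.4 mcg/mL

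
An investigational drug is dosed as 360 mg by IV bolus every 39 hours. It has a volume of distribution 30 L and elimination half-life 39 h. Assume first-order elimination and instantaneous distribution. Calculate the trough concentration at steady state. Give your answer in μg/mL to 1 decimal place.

12.0 μg/mL

The dosing interval is 1 half-life, so f = 2^(−1) = 0.5.
Accumulation ratio R = 1/(1 − f) = 1/0.5 = 2/1.
Single-dose peak C₀ = D/Vd = 360/30 = 12 μg/mL.
Steady-state peak Cmax,ss = C₀·R = 12 × 2/1 ≈ 24.000 μg/mL.
Steady-state trough Cmin,ss = Cmax,ss·f ≈ 24.000 × 0.5 ≈ 12.000 μg/mL.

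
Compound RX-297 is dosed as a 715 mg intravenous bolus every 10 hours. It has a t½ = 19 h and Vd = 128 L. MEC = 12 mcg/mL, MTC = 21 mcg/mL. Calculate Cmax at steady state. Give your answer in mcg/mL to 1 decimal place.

18.3 mcg/mL

Over one 10-h interval, 10/19 ≈ 0.52632 half-lives elapse, leaving f ≈ 0.6943 of each dose.
Accumulation ratio R = 1/(1 − f) ≈ 1/0.3057 ≈ 3.2712.
Each bolus raises the concentration by D/Vd = 715/128 ≈ 5.586 mcg/mL.
Cmax,ss = C₀/(1 − f) ≈ 5.586/0.3057 ≈ 18.273 mcg/mL.
Peak 18.3 mcg/mL vs MTC 21 mcg/mL: below toxic threshold.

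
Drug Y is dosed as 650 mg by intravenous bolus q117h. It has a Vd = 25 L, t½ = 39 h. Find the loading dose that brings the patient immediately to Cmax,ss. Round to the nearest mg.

f = (1/2)^(117/39) ≈ 0.125000; accumulation ratio R = 1/(1−f) ≈ 1.14286.
Loading dose to hit Cmax,ss on first dose: D_load = D_maint·R ≈ 650 × 1.14286 ≈ 742.86 mg.

743 mg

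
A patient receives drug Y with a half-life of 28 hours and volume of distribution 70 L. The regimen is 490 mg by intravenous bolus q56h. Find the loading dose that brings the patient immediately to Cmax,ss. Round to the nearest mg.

653 mg

f = (1/2)^(56/28) ≈ 0.250000; accumulation ratio R = 1/(1−f) ≈ 1.33333.
Loading dose to hit Cmax,ss on first dose: D_load = D_maint·R ≈ 490 × 1.33333 ≈ 653.33 mg.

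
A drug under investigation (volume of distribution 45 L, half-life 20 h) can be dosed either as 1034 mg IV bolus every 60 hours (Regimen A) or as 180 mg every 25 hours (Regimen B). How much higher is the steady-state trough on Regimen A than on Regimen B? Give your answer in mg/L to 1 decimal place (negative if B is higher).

0.4 mg/L

Regimen A: f = (1/2)^(60/20) ≈ 0.1250; Cmin,ss = (1034/45)·f/(1−f) ≈ 3.283 mg/L.
Regimen B: f = (1/2)^(25/20) ≈ 0.4204; Cmin,ss = (180/45)·f/(1−f) ≈ 2.901 mg/L.
Difference ≈ 3.283 − 2.901 ≈ 0.382 mg/L.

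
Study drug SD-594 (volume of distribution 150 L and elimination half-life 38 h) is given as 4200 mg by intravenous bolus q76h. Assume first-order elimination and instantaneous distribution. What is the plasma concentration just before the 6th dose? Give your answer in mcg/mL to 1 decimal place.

f = (1/2)^(τ/t½) = (1/2)^(76/38) ≈ 0.2500.
C₀ = D/Vd = 4200/150 ≈ 28.000 mcg/mL.
Before the 6th dose, 5 doses have been given. Superposition: Cmin = C₀·(f + f² + … + f^5).
≈ 28.000 × (0.2500 + 0.0625 + 0.0156 + 0.0039 + 0.0010) ≈ 28.000 × 0.3330 ≈ 9.324 mcg/mL.

9.3 mcg/mL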